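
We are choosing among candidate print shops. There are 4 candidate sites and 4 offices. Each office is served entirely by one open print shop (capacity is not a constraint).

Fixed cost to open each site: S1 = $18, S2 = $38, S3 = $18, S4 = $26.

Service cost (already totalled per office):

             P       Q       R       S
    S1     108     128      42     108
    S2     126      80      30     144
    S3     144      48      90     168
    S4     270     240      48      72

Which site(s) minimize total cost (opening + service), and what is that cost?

Open S1, S3 and S4; minimum total cost 332.

For any fixed open set, each office goes to its cheapest open site; total = fixed + service.
{S1, S3, S4}: P→S1 108, Q→S3 48, R→S1 42, S→S4 72. Service 270; fixed 62; total 332.
{S1, S3}: P→S1 108, Q→S3 48, R→S1 42, S→S1 108. Service 306; fixed 36; total 342.
{S3, S4}: service 312 + fixed 44 = 356
{S1, S2, S3, S4}: P→S1 108, Q→S3 48, R→S2 30, S→S4 72. Service 258; fixed 100; total 358.
No other subset beats 332.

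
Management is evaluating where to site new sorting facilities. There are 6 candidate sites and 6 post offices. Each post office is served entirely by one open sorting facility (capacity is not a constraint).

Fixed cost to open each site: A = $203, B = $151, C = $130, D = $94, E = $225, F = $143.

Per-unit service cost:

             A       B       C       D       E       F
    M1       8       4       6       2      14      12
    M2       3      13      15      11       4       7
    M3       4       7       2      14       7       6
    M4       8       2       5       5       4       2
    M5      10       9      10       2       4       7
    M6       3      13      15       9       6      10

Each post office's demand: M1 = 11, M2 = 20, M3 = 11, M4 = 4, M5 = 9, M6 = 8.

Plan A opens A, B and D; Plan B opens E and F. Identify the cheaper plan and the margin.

Plan A: {A, B, D}: M1→D 2·11=22, M2→A 3·20=60, M3→A 4·11=44, M4→B 2·4=8, M5→D 2·9=18, M6→A 3·8=24. Service 176; fixed 448; total 624.
Plan B: {E, F}: M1→F 12·11=132, M2→E 4·20=80, M3→F 6·11=66, M4→F 2·4=8, M5→E 4·9=36, M6→E 6·8=48. Service 370; fixed 368; total 738.
Difference: |624 − 738| = 114.

Plan A is cheaper by 114.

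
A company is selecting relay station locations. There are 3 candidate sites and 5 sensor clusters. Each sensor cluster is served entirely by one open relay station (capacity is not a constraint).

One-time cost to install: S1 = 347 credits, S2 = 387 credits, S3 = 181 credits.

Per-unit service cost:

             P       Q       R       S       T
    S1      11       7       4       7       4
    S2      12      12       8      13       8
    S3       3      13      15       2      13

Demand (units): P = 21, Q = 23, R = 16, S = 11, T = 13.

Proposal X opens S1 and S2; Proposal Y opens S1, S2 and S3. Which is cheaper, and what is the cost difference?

Proposal Y is cheaper by 42.

Proposal X: {S1, S2}: P→S1 11·21=231, Q→S1 7·23=161, R→S1 4·16=64, S→S1 7·11=77, T→S1 4·13=52. Service 585; fixed 734; total 1319.
Proposal Y: {S1, S2, S3}: P→S3 3·21=63, Q→S1 7·23=161, R→S1 4·16=64, S→S3 2·11=22, T→S1 4·13=52. Service 362; fixed 915; total 1277.
Difference: |1319 − 1277| = 42.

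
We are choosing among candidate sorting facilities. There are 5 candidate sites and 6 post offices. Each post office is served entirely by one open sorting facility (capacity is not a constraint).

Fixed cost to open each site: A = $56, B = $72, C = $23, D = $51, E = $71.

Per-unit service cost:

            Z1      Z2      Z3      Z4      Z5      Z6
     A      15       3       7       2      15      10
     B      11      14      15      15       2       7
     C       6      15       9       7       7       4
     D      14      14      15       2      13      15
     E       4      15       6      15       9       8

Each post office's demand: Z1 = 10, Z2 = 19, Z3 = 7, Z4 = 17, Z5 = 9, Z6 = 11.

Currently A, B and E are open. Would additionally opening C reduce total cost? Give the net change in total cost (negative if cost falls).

Yes — net change −10 (cost falls by 10).

Current service cost with {A, B, E}: 268.
Adding C: each post office re-picks its cheapest; new service cost 235, saving 33.
Extra fixed cost: 23. Net change = 23 − 33 = -10.
(Totals: 467 → 457.)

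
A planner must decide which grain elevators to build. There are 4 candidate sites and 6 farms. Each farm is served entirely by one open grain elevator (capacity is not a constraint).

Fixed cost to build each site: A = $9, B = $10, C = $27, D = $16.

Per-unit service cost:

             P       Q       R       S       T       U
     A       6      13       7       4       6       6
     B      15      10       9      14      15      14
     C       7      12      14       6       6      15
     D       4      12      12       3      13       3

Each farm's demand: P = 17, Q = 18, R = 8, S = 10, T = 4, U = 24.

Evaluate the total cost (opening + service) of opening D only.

Each farm is assigned to its cheapest site among the open ones.
{D}: P→D 4·17=68, Q→D 12·18=216, R→D 12·8=96, S→D 3·10=30, T→D 13·4=52, U→D 3·24=72. Service 534; fixed 16; total 550.

Total cost: 550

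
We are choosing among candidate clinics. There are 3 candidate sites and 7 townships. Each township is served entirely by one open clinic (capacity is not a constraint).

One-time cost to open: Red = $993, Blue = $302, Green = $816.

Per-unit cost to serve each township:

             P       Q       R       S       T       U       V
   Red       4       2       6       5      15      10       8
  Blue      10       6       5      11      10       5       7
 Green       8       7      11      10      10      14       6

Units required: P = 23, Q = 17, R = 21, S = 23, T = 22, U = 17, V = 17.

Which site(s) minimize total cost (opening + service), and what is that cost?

Open Blue only; minimum total cost 1416.

For any fixed open set, each township goes to its cheapest open site; total = fixed + service.
{Blue}: P→Blue 10·23=230, Q→Blue 6·17=102, R→Blue 5·21=105, S→Blue 11·23=253, T→Blue 10·22=220, U→Blue 5·17=85, V→Blue 7·17=119. Service 1114; fixed 302; total 1416.
{Red}: service 1003 + fixed 993 = 1996
{Red, Blue}: service 770 + fixed 1295 = 2065
{Red, Blue, Green}: P→Red 4·23=92, Q→Red 2·17=34, R→Blue 5·21=105, S→Red 5·23=115, T→Blue 10·22=220, U→Blue 5·17=85, V→Green 6·17=102. Service 753; fixed 2111; total 2864.
(All 7 nonempty subsets were checked; Blue only is lowest.)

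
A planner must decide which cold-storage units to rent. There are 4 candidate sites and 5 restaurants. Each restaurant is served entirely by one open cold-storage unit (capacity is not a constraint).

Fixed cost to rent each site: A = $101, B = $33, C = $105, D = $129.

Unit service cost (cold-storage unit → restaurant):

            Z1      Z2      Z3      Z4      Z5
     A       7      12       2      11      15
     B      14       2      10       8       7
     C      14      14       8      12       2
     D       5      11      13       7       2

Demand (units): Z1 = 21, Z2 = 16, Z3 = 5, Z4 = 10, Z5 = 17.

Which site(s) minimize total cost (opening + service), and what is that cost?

For any fixed open set, each restaurant goes to its cheapest open site; total = fixed + service.
{B, D}: Z1→D 5·21=105, Z2→B 2·16=32, Z3→B 10·5=50, Z4→D 7·10=70, Z5→D 2·17=34. Service 291; fixed 162; total 453.
{A, B, D}: service 251 + fixed 263 = 514
{A, B}: Z1→A 7·21=147, Z2→B 2·16=32, Z3→A 2·5=10, Z4→B 8·10=80, Z5→B 7·17=119. Service 388; fixed 134; total 522.
{A, B, C, D}: service 251 + fixed 368 = 619
No other subset beats 453.

Open B and D; minimum total cost 453.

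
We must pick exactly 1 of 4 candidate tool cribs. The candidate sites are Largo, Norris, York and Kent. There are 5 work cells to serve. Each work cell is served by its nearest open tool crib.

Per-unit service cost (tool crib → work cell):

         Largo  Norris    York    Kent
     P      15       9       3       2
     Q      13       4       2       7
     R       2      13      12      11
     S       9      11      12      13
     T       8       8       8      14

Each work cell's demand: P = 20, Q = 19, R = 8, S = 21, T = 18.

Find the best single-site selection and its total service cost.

With exactly 1 open, each work cell uses its cheapest among the chosen.
{York}: P→York 3·20=60, Q→York 2·19=38, R→York 12·8=96, S→York 12·21=252, T→York 8·18=144. Service cost 590.
{Norris}: service cost 735
{Kent}: service cost 786
Among all 4 size-1 choices, {York} is lowest.

Choose York only; total service cost 590.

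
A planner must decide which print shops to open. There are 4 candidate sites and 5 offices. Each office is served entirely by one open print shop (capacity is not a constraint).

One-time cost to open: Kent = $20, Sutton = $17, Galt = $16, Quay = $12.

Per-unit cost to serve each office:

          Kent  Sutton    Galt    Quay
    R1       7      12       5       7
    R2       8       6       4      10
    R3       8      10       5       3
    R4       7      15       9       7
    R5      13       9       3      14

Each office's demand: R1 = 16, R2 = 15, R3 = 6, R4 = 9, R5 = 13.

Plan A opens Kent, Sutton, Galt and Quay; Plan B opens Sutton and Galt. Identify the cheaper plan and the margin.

Plan A: {Kent, Sutton, Galt, Quay}: R1→Galt 5·16=80, R2→Galt 4·15=60, R3→Quay 3·6=18, R4→Kent 7·9=63, R5→Galt 3·13=39. Service 260; fixed 65; total 325.
Plan B: {Sutton, Galt}: R1→Galt 5·16=80, R2→Galt 4·15=60, R3→Galt 5·6=30, R4→Galt 9·9=81, R5→Galt 3·13=39. Service 290; fixed 33; total 323.
Difference: |325 − 323| = 2.

Plan B is cheaper by 2.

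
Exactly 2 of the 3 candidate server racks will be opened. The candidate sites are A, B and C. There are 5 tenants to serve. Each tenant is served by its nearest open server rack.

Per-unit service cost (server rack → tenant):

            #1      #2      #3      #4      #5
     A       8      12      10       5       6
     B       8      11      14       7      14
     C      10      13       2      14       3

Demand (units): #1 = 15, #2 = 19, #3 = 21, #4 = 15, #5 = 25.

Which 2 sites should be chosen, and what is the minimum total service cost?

With exactly 2 open, each tenant uses its cheapest among the chosen.
{A, C}: #1→A 8·15=120, #2→A 12·19=228, #3→C 2·21=42, #4→A 5·15=75, #5→C 3·25=75. Service cost 540.
{B, C}: service cost 551
{A, B}: service cost 764
Among all 3 size-2 choices, {A, C} is lowest.

Choose A and C; total service cost 540.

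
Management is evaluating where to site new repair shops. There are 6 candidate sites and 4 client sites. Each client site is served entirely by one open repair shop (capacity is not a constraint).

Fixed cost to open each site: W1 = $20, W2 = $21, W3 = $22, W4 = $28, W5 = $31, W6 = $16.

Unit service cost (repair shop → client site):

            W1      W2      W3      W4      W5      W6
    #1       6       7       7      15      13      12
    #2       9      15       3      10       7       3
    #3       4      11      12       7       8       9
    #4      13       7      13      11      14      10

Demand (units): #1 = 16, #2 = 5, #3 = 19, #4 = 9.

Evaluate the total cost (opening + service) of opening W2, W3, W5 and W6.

Total cost: 432

Each client site is assigned to its cheapest site among the open ones.
{W2, W3, W5, W6}: #1→W2 7·16=112, #2→W3 3·5=15, #3→W5 8·19=152, #4→W2 7·9=63. Service 342; fixed 90; total 432.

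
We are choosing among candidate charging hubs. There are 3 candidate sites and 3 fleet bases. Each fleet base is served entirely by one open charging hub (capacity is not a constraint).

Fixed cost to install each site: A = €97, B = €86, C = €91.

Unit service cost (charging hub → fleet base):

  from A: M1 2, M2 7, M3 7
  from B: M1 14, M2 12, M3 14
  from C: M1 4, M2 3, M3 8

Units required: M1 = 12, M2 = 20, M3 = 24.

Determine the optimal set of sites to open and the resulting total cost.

For any fixed open set, each fleet base goes to its cheapest open site; total = fixed + service.
{C}: M1→C 4·12=48, M2→C 3·20=60, M3→C 8·24=192. Service 300; fixed 91; total 391.
{A}: service 332 + fixed 97 = 429
{A, C}: M1→A 2·12=24, M2→C 3·20=60, M3→A 7·24=168. Service 252; fixed 188; total 440.
{A, B, C}: service 252 + fixed 274 = 526
No other subset beats 391.

Open C only; minimum total cost 391.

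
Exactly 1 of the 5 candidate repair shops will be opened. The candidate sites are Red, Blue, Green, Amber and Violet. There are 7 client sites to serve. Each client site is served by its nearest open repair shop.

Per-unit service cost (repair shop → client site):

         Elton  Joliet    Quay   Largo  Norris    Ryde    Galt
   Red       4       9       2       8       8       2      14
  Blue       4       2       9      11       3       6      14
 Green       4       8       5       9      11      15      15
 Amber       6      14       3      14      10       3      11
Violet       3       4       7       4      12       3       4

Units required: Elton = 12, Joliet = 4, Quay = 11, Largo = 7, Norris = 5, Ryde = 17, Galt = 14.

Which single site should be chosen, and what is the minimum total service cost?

With exactly 1 open, each client site uses its cheapest among the chosen.
{Violet}: Elton→Violet 3·12=36, Joliet→Violet 4·4=16, Quay→Violet 7·11=77, Largo→Violet 4·7=28, Norris→Violet 12·5=60, Ryde→Violet 3·17=51, Galt→Violet 4·14=56. Service cost 324.
{Red}: service cost 432
{Amber}: service cost 514
Among all 5 size-1 choices, {Violet} is lowest.

Choose Violet only; total service cost 324.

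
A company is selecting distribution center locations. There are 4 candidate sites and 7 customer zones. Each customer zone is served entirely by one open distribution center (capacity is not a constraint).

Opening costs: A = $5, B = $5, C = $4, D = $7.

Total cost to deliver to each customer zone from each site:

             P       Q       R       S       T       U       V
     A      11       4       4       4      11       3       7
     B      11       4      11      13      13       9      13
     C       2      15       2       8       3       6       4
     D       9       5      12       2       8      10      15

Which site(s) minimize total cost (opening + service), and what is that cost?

Open A and C; minimum total cost 31.

For any fixed open set, each customer zone goes to its cheapest open site; total = fixed + service.
{A, C}: P→C 2, Q→A 4, R→C 2, S→A 4, T→C 3, U→A 3, V→C 4. Service 22; fixed 9; total 31.
{C, D}: P→C 2, Q→D 5, R→C 2, S→D 2, T→C 3, U→C 6, V→C 4. Service 24; fixed 11; total 35.
{A, B, C}: P→C 2, Q→A 4, R→C 2, S→A 4, T→C 3, U→A 3, V→C 4. Service 22; fixed 14; total 36.
{A, B, C, D}: service 20 + fixed 21 = 41
No other subset beats 31.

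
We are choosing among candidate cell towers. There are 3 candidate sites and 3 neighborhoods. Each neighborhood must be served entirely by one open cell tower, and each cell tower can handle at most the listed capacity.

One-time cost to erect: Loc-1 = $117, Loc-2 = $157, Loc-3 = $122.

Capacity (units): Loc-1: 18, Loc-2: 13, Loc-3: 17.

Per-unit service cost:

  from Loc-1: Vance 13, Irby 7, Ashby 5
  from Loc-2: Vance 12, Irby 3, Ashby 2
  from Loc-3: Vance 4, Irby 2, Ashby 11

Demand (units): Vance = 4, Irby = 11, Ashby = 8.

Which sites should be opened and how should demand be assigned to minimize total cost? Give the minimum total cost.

Open {Loc-1, Loc-3}: Vance→Loc-3 4·4=16, Irby→Loc-3 2·11=22, Ashby→Loc-1 5·8=40.
Loads: Loc-1 carries 8/18, Loc-3 carries 15/17. Service 78; fixed 239; total 317.
Next best feasible plan costs 333.

Minimum total cost: 317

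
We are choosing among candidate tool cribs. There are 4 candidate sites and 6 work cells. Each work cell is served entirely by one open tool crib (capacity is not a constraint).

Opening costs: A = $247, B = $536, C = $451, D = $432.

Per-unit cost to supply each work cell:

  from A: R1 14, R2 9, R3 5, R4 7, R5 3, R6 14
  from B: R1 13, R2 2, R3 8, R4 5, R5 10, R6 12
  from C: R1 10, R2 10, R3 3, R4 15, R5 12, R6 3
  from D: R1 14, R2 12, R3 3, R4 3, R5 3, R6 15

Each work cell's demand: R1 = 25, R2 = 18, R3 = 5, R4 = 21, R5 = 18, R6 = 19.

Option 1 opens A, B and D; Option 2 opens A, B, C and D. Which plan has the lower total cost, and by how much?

Option 1: {A, B, D}: R1→B 13·25=325, R2→B 2·18=36, R3→D 3·5=15, R4→D 3·21=63, R5→A 3·18=54, R6→B 12·19=228. Service 721; fixed 1215; total 1936.
Option 2: {A, B, C, D}: R1→C 10·25=250, R2→B 2·18=36, R3→C 3·5=15, R4→D 3·21=63, R5→A 3·18=54, R6→C 3·19=57. Service 475; fixed 1666; total 2141.
Difference: |1936 − 2141| = 205.

Option 1 is cheaper by 205.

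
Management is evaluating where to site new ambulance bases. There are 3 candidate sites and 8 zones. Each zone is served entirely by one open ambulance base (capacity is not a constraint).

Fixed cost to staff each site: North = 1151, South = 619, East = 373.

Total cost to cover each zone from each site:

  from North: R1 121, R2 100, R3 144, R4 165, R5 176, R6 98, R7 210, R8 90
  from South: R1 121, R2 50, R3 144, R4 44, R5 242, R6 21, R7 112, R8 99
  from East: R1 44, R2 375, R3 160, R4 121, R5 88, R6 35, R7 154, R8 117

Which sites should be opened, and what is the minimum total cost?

Open South only; minimum total cost 1452.

For any fixed open set, each zone goes to its cheapest open site; total = fixed + service.
{South}: R1→South 121, R2→South 50, R3→South 144, R4→South 44, R5→South 242, R6→South 21, R7→South 112, R8→South 99. Service 833; fixed 619; total 1452.
{East}: service 1094 + fixed 373 = 1467
{South, East}: service 602 + fixed 992 = 1594
{North, South, East}: R1→East 44, R2→South 50, R3→North 144, R4→South 44, R5→East 88, R6→South 21, R7→South 112, R8→North 90. Service 593; fixed 2143; total 2736.
(All 7 nonempty subsets were checked; South only is lowest.)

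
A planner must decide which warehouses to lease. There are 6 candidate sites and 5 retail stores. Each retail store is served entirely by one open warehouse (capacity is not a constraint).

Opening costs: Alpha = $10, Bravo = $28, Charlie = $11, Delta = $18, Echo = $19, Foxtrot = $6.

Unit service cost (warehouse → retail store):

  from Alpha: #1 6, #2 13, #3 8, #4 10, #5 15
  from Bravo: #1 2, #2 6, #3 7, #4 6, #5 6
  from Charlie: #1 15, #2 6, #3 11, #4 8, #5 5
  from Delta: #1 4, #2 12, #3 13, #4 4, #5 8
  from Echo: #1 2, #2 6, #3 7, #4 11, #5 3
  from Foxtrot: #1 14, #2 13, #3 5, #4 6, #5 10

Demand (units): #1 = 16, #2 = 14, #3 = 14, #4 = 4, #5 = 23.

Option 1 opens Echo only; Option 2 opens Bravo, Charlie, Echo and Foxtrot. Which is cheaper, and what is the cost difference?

Option 2 is cheaper by 3.

Option 1: {Echo}: #1→Echo 2·16=32, #2→Echo 6·14=84, #3→Echo 7·14=98, #4→Echo 11·4=44, #5→Echo 3·23=69. Service 327; fixed 19; total 346.
Option 2: {Bravo, Charlie, Echo, Foxtrot}: #1→Bravo 2·16=32, #2→Bravo 6·14=84, #3→Foxtrot 5·14=70, #4→Bravo 6·4=24, #5→Echo 3·23=69. Service 279; fixed 64; total 343.
Difference: |346 − 343| = 3.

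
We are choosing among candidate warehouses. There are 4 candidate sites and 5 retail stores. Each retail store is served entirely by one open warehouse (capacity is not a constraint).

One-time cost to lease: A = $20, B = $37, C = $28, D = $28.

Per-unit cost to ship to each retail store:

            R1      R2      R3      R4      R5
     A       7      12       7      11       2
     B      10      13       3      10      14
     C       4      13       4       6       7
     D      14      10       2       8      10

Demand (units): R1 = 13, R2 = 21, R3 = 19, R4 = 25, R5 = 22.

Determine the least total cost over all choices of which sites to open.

Minimum total cost: 570

For any fixed open set, each retail store goes to its cheapest open site; total = fixed + service.
{A, C, D}: R1→C 4·13=52, R2→D 10·21=210, R3→D 2·19=38, R4→C 6·25=150, R5→A 2·22=44. Service 494; fixed 76; total 570.
{A, B, C, D}: service 494 + fixed 113 = 607
{A, C}: R1→C 4·13=52, R2→A 12·21=252, R3→C 4·19=76, R4→C 6·25=150, R5→A 2·22=44. Service 574; fixed 48; total 622.
{A}: R1→A 7·13=91, R2→A 12·21=252, R3→A 7·19=133, R4→A 11·25=275, R5→A 2·22=44. Service 795; fixed 20; total 815.
No other subset beats 570.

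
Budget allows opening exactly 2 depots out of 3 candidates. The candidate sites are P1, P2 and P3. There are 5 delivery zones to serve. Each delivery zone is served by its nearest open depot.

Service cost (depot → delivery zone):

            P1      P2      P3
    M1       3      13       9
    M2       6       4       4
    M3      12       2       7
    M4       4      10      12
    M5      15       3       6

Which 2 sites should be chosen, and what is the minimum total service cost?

With exactly 2 open, each delivery zone uses its cheapest among the chosen.
{P1, P2}: M1→P1 3, M2→P2 4, M3→P2 2, M4→P1 4, M5→P2 3. Service cost 16.
{P1, P3}: service cost 24
{P2, P3}: service cost 28
Among all 3 size-2 choices, {P1, P2} is lowest.

Choose P1 and P2; total service cost 16.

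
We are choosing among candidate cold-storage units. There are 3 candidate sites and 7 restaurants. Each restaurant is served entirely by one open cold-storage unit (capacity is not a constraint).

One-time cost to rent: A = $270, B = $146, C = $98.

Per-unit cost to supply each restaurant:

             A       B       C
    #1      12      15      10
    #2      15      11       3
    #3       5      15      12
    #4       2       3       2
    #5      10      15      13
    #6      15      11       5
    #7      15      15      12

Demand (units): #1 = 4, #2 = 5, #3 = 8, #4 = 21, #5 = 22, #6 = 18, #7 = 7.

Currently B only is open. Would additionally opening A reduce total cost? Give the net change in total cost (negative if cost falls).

No — net change +47 (cost rises by 47).

Current service cost with {B}: 931.
Adding A: each restaurant re-picks its cheapest; new service cost 708, saving 223.
Extra fixed cost: 270. Net change = 270 − 223 = 47.
(Totals: 1077 → 1124.)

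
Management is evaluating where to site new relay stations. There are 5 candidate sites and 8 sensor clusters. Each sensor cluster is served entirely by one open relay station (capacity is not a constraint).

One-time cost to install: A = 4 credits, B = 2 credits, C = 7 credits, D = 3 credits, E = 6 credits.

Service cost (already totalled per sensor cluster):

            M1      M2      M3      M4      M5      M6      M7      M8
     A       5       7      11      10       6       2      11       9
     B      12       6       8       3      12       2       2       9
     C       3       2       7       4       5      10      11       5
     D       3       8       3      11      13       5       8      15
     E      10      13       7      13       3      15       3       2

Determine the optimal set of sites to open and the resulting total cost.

Open B, D and E; minimum total cost 35.

For any fixed open set, each sensor cluster goes to its cheapest open site; total = fixed + service.
{B, D, E}: M1→D 3, M2→B 6, M3→D 3, M4→B 3, M5→E 3, M6→B 2, M7→B 2, M8→E 2. Service 24; fixed 11; total 35.
{B, C, D}: M1→C 3, M2→C 2, M3→D 3, M4→B 3, M5→C 5, M6→B 2, M7→B 2, M8→C 5. Service 25; fixed 12; total 37.
{B, C}: service 29 + fixed 9 = 38
{A, B, C, D, E}: service 20 + fixed 22 = 42
No other subset beats 35.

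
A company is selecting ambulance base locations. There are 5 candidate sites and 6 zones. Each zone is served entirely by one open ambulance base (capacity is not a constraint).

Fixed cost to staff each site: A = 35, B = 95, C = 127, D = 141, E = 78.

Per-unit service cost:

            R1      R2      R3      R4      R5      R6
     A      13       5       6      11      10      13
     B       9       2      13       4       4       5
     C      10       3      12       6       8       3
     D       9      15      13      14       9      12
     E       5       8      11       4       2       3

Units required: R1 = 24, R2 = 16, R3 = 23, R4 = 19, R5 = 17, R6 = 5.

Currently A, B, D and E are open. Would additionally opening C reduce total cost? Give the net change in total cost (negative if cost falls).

Current service cost with {A, B, D, E}: 415.
Adding C: each zone re-picks its cheapest; new service cost 415, saving 0.
Extra fixed cost: 127. Net change = 127 − 0 = 127.
(Totals: 764 → 891.)

No — net change +127 (cost rises by 127).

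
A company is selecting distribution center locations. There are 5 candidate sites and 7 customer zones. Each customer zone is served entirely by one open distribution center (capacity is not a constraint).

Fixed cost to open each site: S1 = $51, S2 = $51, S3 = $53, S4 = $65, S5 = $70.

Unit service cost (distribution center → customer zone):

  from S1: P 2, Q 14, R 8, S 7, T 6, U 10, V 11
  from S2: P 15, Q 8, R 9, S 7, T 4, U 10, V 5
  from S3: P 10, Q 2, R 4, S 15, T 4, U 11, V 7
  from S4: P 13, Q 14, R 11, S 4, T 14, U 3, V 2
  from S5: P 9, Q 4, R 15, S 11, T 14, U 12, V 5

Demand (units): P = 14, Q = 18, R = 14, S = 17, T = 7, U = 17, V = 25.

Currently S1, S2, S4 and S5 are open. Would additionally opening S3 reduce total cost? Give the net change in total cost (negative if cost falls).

Yes — net change −39 (cost falls by 39).

Current service cost with {S1, S2, S4, S5}: 409.
Adding S3: each customer zone re-picks its cheapest; new service cost 317, saving 92.
Extra fixed cost: 53. Net change = 53 − 92 = -39.
(Totals: 646 → 607.)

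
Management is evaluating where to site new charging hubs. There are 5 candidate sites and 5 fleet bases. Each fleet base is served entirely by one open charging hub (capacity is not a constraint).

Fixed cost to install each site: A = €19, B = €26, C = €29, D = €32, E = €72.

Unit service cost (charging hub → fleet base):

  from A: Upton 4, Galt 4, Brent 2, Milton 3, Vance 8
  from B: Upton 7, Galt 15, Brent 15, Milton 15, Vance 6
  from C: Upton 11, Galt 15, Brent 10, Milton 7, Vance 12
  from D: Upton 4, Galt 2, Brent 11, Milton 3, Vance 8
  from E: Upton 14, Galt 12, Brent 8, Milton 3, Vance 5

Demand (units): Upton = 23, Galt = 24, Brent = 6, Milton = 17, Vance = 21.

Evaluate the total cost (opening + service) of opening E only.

Total cost: 886

Each fleet base is assigned to its cheapest site among the open ones.
{E}: Upton→E 14·23=322, Galt→E 12·24=288, Brent→E 8·6=48, Milton→E 3·17=51, Vance→E 5·21=105. Service 814; fixed 72; total 886.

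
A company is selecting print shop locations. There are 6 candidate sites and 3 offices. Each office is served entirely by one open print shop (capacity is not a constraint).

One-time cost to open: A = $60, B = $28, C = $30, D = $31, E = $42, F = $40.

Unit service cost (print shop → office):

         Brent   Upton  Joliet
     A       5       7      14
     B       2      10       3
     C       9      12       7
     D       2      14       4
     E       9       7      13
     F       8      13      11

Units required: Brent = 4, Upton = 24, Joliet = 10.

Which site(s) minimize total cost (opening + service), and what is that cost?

Open B and E; minimum total cost 276.

For any fixed open set, each office goes to its cheapest open site; total = fixed + service.
{B, E}: Brent→B 2·4=8, Upton→E 7·24=168, Joliet→B 3·10=30. Service 206; fixed 70; total 276.
{D, E}: service 216 + fixed 73 = 289
{A, B}: service 206 + fixed 88 = 294
{A, B, C, D, E, F}: service 206 + fixed 231 = 437
No other subset beats 276.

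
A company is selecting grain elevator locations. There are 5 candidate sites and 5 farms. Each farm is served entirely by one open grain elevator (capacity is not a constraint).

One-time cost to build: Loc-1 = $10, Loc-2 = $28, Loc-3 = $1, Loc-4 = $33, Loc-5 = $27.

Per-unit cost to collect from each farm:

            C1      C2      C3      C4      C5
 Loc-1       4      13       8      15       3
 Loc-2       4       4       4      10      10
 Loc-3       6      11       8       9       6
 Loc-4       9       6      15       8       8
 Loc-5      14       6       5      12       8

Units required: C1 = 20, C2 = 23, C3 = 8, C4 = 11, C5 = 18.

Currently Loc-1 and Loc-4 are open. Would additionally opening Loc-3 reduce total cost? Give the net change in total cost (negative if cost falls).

Current service cost with {Loc-1, Loc-4}: 424.
Adding Loc-3: each farm re-picks its cheapest; new service cost 424, saving 0.
Extra fixed cost: 1. Net change = 1 − 0 = 1.
(Totals: 467 → 468.)

No — net change +1 (cost rises by 1).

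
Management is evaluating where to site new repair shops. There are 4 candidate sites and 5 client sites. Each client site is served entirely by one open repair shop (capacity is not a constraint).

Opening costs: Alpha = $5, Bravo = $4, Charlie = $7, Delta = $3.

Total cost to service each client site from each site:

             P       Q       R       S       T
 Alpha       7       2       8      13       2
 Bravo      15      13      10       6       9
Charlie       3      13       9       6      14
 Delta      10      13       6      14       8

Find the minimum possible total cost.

For any fixed open set, each client site goes to its cheapest open site; total = fixed + service.
{Alpha, Charlie}: P→Charlie 3, Q→Alpha 2, R→Alpha 8, S→Charlie 6, T→Alpha 2. Service 21; fixed 12; total 33.
{Alpha, Bravo}: P→Alpha 7, Q→Alpha 2, R→Alpha 8, S→Bravo 6, T→Alpha 2. Service 25; fixed 9; total 34.
{Alpha, Charlie, Delta}: service 19 + fixed 15 = 34
{Alpha, Bravo, Charlie, Delta}: P→Charlie 3, Q→Alpha 2, R→Delta 6, S→Bravo 6, T→Alpha 2. Service 19; fixed 19; total 38.
No other subset beats 33.

Minimum total cost: 33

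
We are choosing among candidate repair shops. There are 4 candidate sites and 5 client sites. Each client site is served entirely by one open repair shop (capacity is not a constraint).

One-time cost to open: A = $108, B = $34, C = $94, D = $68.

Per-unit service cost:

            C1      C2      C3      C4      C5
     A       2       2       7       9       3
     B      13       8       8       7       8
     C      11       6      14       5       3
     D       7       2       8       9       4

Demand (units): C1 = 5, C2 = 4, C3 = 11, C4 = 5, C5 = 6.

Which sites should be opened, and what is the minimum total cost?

For any fixed open set, each client site goes to its cheapest open site; total = fixed + service.
{A}: C1→A 2·5=10, C2→A 2·4=8, C3→A 7·11=77, C4→A 9·5=45, C5→A 3·6=18. Service 158; fixed 108; total 266.
{D}: service 200 + fixed 68 = 268
{A, B}: service 148 + fixed 142 = 290
{A, B, C, D}: C1→A 2·5=10, C2→A 2·4=8, C3→A 7·11=77, C4→C 5·5=25, C5→A 3·6=18. Service 138; fixed 304; total 442.
No other subset beats 266.

Open A only; minimum total cost 266.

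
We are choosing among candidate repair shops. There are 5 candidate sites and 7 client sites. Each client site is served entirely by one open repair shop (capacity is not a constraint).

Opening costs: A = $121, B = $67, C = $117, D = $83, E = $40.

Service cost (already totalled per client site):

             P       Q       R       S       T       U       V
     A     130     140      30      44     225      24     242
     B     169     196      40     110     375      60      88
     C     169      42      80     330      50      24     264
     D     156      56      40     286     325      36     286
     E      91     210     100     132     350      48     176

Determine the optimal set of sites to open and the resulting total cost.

For any fixed open set, each client site goes to its cheapest open site; total = fixed + service.
{B, C, E}: P→E 91, Q→C 42, R→B 40, S→B 110, T→C 50, U→C 24, V→B 88. Service 445; fixed 224; total 669.
{B, C}: service 523 + fixed 184 = 707
{A, B, C}: service 408 + fixed 305 = 713
{A, B, C, D, E}: P→E 91, Q→C 42, R→A 30, S→A 44, T→C 50, U→A 24, V→B 88. Service 369; fixed 428; total 797.
No other subset beats 669.

Open B, C and E; minimum total cost 669.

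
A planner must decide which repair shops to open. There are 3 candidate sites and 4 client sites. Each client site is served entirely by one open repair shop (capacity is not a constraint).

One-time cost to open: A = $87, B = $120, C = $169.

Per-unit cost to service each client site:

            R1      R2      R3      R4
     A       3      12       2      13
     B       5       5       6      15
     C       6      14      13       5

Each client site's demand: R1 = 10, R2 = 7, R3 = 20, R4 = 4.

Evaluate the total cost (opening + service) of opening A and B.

Each client site is assigned to its cheapest site among the open ones.
{A, B}: R1→A 3·10=30, R2→B 5·7=35, R3→A 2·20=40, R4→A 13·4=52. Service 157; fixed 207; total 364.

Total cost: 364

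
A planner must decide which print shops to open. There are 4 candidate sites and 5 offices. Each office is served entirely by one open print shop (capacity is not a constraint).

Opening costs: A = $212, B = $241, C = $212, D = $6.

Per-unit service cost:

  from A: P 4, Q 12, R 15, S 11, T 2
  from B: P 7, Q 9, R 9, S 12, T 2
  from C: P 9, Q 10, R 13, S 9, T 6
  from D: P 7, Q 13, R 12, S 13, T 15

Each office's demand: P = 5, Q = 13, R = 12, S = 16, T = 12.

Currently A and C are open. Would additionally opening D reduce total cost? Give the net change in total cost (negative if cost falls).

Yes — net change −6 (cost falls by 6).

Current service cost with {A, C}: 474.
Adding D: each office re-picks its cheapest; new service cost 462, saving 12.
Extra fixed cost: 6. Net change = 6 − 12 = -6.
(Totals: 898 → 892.)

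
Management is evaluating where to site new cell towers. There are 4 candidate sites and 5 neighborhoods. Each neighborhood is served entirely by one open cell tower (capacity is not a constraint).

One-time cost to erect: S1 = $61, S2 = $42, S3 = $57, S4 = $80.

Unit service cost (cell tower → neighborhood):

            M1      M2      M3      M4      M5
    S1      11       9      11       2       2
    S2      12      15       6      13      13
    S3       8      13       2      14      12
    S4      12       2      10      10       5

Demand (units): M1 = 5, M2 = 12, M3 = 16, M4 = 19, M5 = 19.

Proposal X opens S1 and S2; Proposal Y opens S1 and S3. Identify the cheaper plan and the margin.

Proposal Y is cheaper by 64.

Proposal X: {S1, S2}: M1→S1 11·5=55, M2→S1 9·12=108, M3→S2 6·16=96, M4→S1 2·19=38, M5→S1 2·19=38. Service 335; fixed 103; total 438.
Proposal Y: {S1, S3}: M1→S3 8·5=40, M2→S1 9·12=108, M3→S3 2·16=32, M4→S1 2·19=38, M5→S1 2·19=38. Service 256; fixed 118; total 374.
Difference: |438 − 374| = 64.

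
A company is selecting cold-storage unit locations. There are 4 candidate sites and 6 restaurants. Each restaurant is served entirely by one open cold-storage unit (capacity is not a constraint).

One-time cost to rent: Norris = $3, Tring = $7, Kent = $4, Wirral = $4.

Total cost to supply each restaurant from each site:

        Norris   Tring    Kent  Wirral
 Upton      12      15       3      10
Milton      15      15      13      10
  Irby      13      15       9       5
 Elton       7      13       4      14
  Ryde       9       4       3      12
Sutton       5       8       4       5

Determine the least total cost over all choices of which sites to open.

Minimum total cost: 37

For any fixed open set, each restaurant goes to its cheapest open site; total = fixed + service.
{Kent, Wirral}: Upton→Kent 3, Milton→Wirral 10, Irby→Wirral 5, Elton→Kent 4, Ryde→Kent 3, Sutton→Kent 4. Service 29; fixed 8; total 37.
{Norris, Kent, Wirral}: service 29 + fixed 11 = 40
{Kent}: Upton→Kent 3, Milton→Kent 13, Irby→Kent 9, Elton→Kent 4, Ryde→Kent 3, Sutton→Kent 4. Service 36; fixed 4; total 40.
{Norris, Tring, Kent, Wirral}: Upton→Kent 3, Milton→Wirral 10, Irby→Wirral 5, Elton→Kent 4, Ryde→Kent 3, Sutton→Kent 4. Service 29; fixed 18; total 47.
No other subset beats 37.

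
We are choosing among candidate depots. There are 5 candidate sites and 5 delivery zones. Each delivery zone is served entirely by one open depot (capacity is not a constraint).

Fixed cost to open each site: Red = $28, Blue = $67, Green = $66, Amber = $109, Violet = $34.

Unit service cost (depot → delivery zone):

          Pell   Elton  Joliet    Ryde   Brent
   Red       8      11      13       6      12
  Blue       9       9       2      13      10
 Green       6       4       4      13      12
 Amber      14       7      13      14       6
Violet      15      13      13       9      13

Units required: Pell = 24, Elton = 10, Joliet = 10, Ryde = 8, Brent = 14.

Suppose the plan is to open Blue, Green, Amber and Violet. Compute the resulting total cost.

Total cost: 636

Each delivery zone is assigned to its cheapest site among the open ones.
{Blue, Green, Amber, Violet}: Pell→Green 6·24=144, Elton→Green 4·10=40, Joliet→Blue 2·10=20, Ryde→Violet 9·8=72, Brent→Amber 6·14=84. Service 360; fixed 276; total 636.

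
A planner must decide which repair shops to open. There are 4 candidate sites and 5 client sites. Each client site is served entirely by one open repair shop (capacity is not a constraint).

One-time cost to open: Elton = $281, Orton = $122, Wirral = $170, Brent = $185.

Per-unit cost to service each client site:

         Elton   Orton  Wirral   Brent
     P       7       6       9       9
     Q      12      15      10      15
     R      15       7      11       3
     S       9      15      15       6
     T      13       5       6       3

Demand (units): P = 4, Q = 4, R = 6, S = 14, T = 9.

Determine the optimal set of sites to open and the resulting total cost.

For any fixed open set, each client site goes to its cheapest open site; total = fixed + service.
{Brent}: P→Brent 9·4=36, Q→Brent 15·4=60, R→Brent 3·6=18, S→Brent 6·14=84, T→Brent 3·9=27. Service 225; fixed 185; total 410.
{Orton}: P→Orton 6·4=24, Q→Orton 15·4=60, R→Orton 7·6=42, S→Orton 15·14=210, T→Orton 5·9=45. Service 381; fixed 122; total 503.
{Orton, Brent}: service 213 + fixed 307 = 520
{Elton, Orton, Wirral, Brent}: P→Orton 6·4=24, Q→Wirral 10·4=40, R→Brent 3·6=18, S→Brent 6·14=84, T→Brent 3·9=27. Service 193; fixed 758; total 951.
No other subset beats 410.

Open Brent only; minimum total cost 410.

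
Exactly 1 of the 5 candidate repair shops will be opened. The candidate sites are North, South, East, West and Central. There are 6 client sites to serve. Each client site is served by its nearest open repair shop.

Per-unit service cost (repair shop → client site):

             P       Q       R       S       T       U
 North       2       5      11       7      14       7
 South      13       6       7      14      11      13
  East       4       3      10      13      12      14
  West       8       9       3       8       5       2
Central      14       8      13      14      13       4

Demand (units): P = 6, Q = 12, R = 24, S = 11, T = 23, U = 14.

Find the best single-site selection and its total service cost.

Choose West only; total service cost 459.

With exactly 1 open, each client site uses its cheapest among the chosen.
{West}: P→West 8·6=48, Q→West 9·12=108, R→West 3·24=72, S→West 8·11=88, T→West 5·23=115, U→West 2·14=28. Service cost 459.
{North}: service cost 833
{South}: service cost 907
Among all 5 size-1 choices, {West} is lowest.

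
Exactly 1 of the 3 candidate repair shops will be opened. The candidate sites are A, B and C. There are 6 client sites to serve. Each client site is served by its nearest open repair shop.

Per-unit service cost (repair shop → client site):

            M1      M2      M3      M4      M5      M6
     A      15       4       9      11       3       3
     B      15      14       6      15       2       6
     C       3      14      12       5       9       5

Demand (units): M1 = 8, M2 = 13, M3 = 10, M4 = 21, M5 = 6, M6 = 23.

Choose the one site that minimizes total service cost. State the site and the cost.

Choose A only; total service cost 580.

With exactly 1 open, each client site uses its cheapest among the chosen.
{A}: M1→A 15·8=120, M2→A 4·13=52, M3→A 9·10=90, M4→A 11·21=231, M5→A 3·6=18, M6→A 3·23=69. Service cost 580.
{C}: service cost 600
{B}: service cost 827
Among all 3 size-1 choices, {A} is lowest.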